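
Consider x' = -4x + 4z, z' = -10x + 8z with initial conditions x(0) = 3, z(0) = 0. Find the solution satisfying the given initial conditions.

x(t) = -9e^(2t)sin(2t) + 3e^(2t)cos(2t), z(t) = -15e^(2t)sin(2t)

Coefficient matrix A = [[-4, 4], [-10, 8]].
Characteristic polynomial det(A - λI) = λ^2 - 4λ + 8 = 0.
Eigenvalues λ = 2 ± 2i (complex conjugate pair).
For λ=2+2i: an eigenvector is (-1,-2) - i(-1,-1) = (-1 + i, -2 + i).
A real fundamental pair from Re and Im of e^((2+2i)t)v: X_1 = e^(2t)(cos(2t)·(-1,-2) + sin(2t)·(-1,-1)), X_2 = e^(2t)(sin(2t)·(-1,-2) - cos(2t)·(-1,-1)).
General solution: K_1X_1 + K_2X_2.
Applying x(0)=3, z(0)=0 gives K_1=3, K_2=6.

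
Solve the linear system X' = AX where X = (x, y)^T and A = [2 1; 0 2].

Coefficient matrix A = [[2, 1], [0, 2]].
Characteristic polynomial det(A - λI) = λ^2 - 4λ + 4 = 0.
Single eigenvalue λ = 2 with algebraic multiplicity 2.
Eigenvector v = (-1,0); generalized eigenvector w with (A-λI)w=v is (2,-1).
General solution: e^(2t)[c_1·v + c_2·(t·v + w)].

x(t) = -c_1e^(2t) - c_2te^(2t) + 2c_2e^(2t), y(t) = -c_2e^(2t)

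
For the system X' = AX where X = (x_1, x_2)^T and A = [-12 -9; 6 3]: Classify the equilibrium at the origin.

A = [[-12,-9],[6,3]]; det(A-λI) = λ^2 + 9λ + 18.
λ = -3, -6: both negative.

stable node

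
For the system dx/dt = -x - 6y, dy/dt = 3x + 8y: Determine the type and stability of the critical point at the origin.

A = [[-1,-6],[3,8]]; det(A-λI) = λ^2 - 7λ + 10.
λ = 2, 5: both positive.

unstable node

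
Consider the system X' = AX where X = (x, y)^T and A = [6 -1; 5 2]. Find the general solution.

Coefficient matrix A = [[6, -1], [5, 2]].
Characteristic polynomial det(A - λI) = λ^2 - 8λ + 17 = 0.
Eigenvalues λ = 4 ± i (complex conjugate pair).
For λ=4+i: an eigenvector is (0,1) - i(-1,-2) = (0 + i, 1 + 2i).
A real fundamental pair from Re and Im of e^((4+i)t)v: X_1 = e^(4t)(cos(t)·(0,1) + sin(t)·(-1,-2)), X_2 = e^(4t)(sin(t)·(0,1) - cos(t)·(-1,-2)).
General solution: K_1X_1 + K_2X_2.

x(t) = -K_1e^(4t)sin(t) + K_2e^(4t)cos(t), y(t) = -2K_1e^(4t)sin(t) + K_1e^(4t)cos(t) + K_2e^(4t)sin(t) + 2K_2e^(4t)cos(t)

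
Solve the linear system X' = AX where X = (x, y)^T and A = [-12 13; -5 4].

Coefficient matrix A = [[-12, 13], [-5, 4]].
Characteristic polynomial det(A - λI) = λ^2 + 8λ + 17 = 0.
Eigenvalues λ = -4 ± i (complex conjugate pair).
For λ=-4+i: an eigenvector is (2,1) - i(-3,-2) = (2 + 3i, 1 + 2i).
A real fundamental pair from Re and Im of e^((-4+i)t)v: X_1 = e^(-4t)(cos(t)·(2,1) + sin(t)·(-3,-2)), X_2 = e^(-4t)(sin(t)·(2,1) - cos(t)·(-3,-2)).
General solution: K_1X_1 + K_2X_2.

x(t) = -3K_1e^(-4t)sin(t) + 2K_1e^(-4t)cos(t) + 2K_2e^(-4t)sin(t) + 3K_2e^(-4t)cos(t), y(t) = -2K_1e^(-4t)sin(t) + K_1e^(-4t)cos(t) + K_2e^(-4t)sin(t) + 2K_2e^(-4t)cos(t)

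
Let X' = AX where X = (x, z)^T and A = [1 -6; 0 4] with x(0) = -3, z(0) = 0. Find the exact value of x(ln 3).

-9

A = [[1,-6],[0,4]]; eigenvalues λ = 1, 4.
Eigenvectors: (1,0) for λ=1, (2,-1) for λ=4.
From the initial condition, c_1 = -3, c_2 = 0.
x(ln 3) = (-3)(3^1)(1) + (0)(3^4)(2) = -9.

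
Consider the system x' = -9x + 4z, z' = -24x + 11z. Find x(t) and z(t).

Coefficient matrix A = [[-9, 4], [-24, 11]].
Characteristic polynomial det(A - λI) = λ^2 - 2λ - 3 = 0.
Eigenvalues λ = -1, 3.
For λ=-1: (A-λI) row 1 is [-8, 4], so an eigenvector is (-1, -2).
For λ=3: (A-λI) row 1 is [-12, 4], so an eigenvector is (1, 3).
General solution: K_1e^(-t)(-1,-2) + K_2e^(3t)(1,3).

x(t) = -K_1e^(-t) + K_2e^(3t), z(t) = -2K_1e^(-t) + 3K_2e^(3t)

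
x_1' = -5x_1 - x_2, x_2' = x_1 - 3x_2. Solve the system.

x_1(t) = c_1e^(-4t) + c_2te^(-4t) + c_2e^(-4t), x_2(t) = -c_1e^(-4t) - c_2te^(-4t) - 2c_2e^(-4t)

Coefficient matrix A = [[-5, -1], [1, -3]].
Characteristic polynomial det(A - λI) = λ^2 + 8λ + 16 = 0.
Single eigenvalue λ = -4 with algebraic multiplicity 2.
Eigenvector v = (1,-1); generalized eigenvector w with (A-λI)w=v is (1,-2).
General solution: e^(-4t)[c_1·v + c_2·(t·v + w)].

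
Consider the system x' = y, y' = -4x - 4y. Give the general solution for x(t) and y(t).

x(t) = -C_1e^(-2t) - C_2te^(-2t) - 2C_2e^(-2t), y(t) = 2C_1e^(-2t) + 2C_2te^(-2t) + 3C_2e^(-2t)

Coefficient matrix A = [[0, 1], [-4, -4]].
Characteristic polynomial det(A - λI) = λ^2 + 4λ + 4 = 0.
Single eigenvalue λ = -2 with algebraic multiplicity 2.
Eigenvector v = (-1,2); generalized eigenvector w with (A-λI)w=v is (-2,3).
General solution: e^(-2t)[C_1·v + C_2·(t·v + w)].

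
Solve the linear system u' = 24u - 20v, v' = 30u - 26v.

Coefficient matrix A = [[24, -20], [30, -26]].
Characteristic polynomial det(A - λI) = λ^2 + 2λ - 24 = 0.
Eigenvalues λ = -6, 4.
For λ=-6: (A-λI) row 1 is [30, -20], so an eigenvector is (-2, -3).
For λ=4: (A-λI) row 1 is [20, -20], so an eigenvector is (1, 1).
General solution: C_1e^(-6t)(-2,-3) + C_2e^(4t)(1,1).

u(t) = -2C_1e^(-6t) + C_2e^(4t), v(t) = -3C_1e^(-6t) + C_2e^(4t)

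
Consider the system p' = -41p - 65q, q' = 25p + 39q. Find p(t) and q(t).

p(t) = -2C_1e^(-t)sin(5t) - 3C_1e^(-t)cos(5t) - 3C_2e^(-t)sin(5t) + 2C_2e^(-t)cos(5t), q(t) = C_1e^(-t)sin(5t) + 2C_1e^(-t)cos(5t) + 2C_2e^(-t)sin(5t) - C_2e^(-t)cos(5t)

Coefficient matrix A = [[-41, -65], [25, 39]].
Characteristic polynomial det(A - λI) = λ^2 + 2λ + 26 = 0.
Eigenvalues λ = -1 ± 5i (complex conjugate pair).
For λ=-1+5i: an eigenvector is (-3,2) - i(-2,1) = (-3 + 2i, 2 - i).
A real fundamental pair from Re and Im of e^((-1+5i)t)v: X_1 = e^(-t)(cos(5t)·(-3,2) + sin(5t)·(-2,1)), X_2 = e^(-t)(sin(5t)·(-3,2) - cos(5t)·(-2,1)).
General solution: C_1X_1 + C_2X_2.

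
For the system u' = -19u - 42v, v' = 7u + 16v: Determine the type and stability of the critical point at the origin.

saddle

A = [[-19,-42],[7,16]]; det(A-λI) = λ^2 + 3λ - 10.
λ = -5, 2: opposite signs.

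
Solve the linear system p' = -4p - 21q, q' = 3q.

p(t) = -c_1e^(-4t) + 3c_2e^(3t), q(t) = -c_2e^(3t)

Coefficient matrix A = [[-4, -21], [0, 3]].
Characteristic polynomial det(A - λI) = λ^2 + λ - 12 = 0.
Eigenvalues λ = -4, 3.
For λ=-4: (A-λI) row 1 is [0, -21], so an eigenvector is (-1, 0).
For λ=3: (A-λI) row 1 is [-7, -21], so an eigenvector is (3, -1).
General solution: c_1e^(-4t)(-1,0) + c_2e^(3t)(3,-1).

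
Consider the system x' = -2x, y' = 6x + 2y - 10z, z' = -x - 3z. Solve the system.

x(t) = K_3e^(-2t), y(t) = 2K_1e^(-3t) + K_2e^(2t) - 4K_3e^(-2t), z(t) = K_1e^(-3t) - K_3e^(-2t)

Coefficient matrix A = [[-2, 0, 0], [6, 2, -10], [-1, 0, -3]].
det(A - λI) = 0 gives eigenvalues λ = -3, 2, -2.
For λ=-3: eigenvector (0,2,1).
For λ=2: eigenvector (0,1,0).
For λ=-2: eigenvector (1,-4,-1).
General solution: K_1e^(-3t)(0,2,1) + K_2e^(2t)(0,1,0) + K_3e^(-2t)(1,-4,-1).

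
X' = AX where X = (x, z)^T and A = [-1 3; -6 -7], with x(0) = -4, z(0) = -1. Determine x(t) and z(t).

x(t) = -5e^(-4t)sin(3t) - 4e^(-4t)cos(3t), z(t) = 9e^(-4t)sin(3t) - e^(-4t)cos(3t)

Coefficient matrix A = [[-1, 3], [-6, -7]].
Characteristic polynomial det(A - λI) = λ^2 + 8λ + 25 = 0.
Eigenvalues λ = -4 ± 3i (complex conjugate pair).
For λ=-4+3i: an eigenvector is (-1,1) - i(0,1) = (-1, 1 - i).
A real fundamental pair from Re and Im of e^((-4+3i)t)v: X_1 = e^(-4t)(cos(3t)·(-1,1) + sin(3t)·(0,1)), X_2 = e^(-4t)(sin(3t)·(-1,1) - cos(3t)·(0,1)).
General solution: K_1X_1 + K_2X_2.
Applying x(0)=-4, z(0)=-1 gives K_1=4, K_2=5.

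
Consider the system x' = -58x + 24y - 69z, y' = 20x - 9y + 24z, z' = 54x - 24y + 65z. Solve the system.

x(t) = 11c_1e^(-4t) - 2c_2e^(-t) - 3c_3e^(3t), y(t) = -4c_1e^(-4t) + c_2e^(-t) + c_3e^(3t), z(t) = -10c_1e^(-4t) + 2c_2e^(-t) + 3c_3e^(3t)

Coefficient matrix A = [[-58, 24, -69], [20, -9, 24], [54, -24, 65]].
det(A - λI) = 0 gives eigenvalues λ = -4, -1, 3.
For λ=-4: eigenvector (11,-4,-10).
For λ=-1: eigenvector (-2,1,2).
For λ=3: eigenvector (-3,1,3).
General solution: c_1e^(-4t)(11,-4,-10) + c_2e^(-t)(-2,1,2) + c_3e^(3t)(-3,1,3).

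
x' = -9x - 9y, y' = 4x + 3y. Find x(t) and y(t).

x(t) = -3K_1e^(-3t) - 3K_2te^(-3t) - K_2e^(-3t), y(t) = 2K_1e^(-3t) + 2K_2te^(-3t) + K_2e^(-3t)

Coefficient matrix A = [[-9, -9], [4, 3]].
Characteristic polynomial det(A - λI) = λ^2 + 6λ + 9 = 0.
Single eigenvalue λ = -3 with algebraic multiplicity 2.
Eigenvector v = (-3,2); generalized eigenvector w with (A-λI)w=v is (-1,1).
General solution: e^(-3t)[K_1·v + K_2·(t·v + w)].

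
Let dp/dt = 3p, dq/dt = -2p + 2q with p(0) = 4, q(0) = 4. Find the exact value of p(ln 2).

A = [[3,0],[-2,2]]; eigenvalues λ = 3, 2.
Eigenvectors: (1,-2) for λ=3, (0,1) for λ=2.
From the initial condition, c_1 = 4, c_2 = 12.
p(ln 2) = (4)(2^3)(1) + (12)(2^2)(0) = 32.

32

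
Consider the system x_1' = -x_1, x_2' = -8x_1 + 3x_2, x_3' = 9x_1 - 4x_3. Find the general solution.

x_1(t) = c_1e^(-t), x_2(t) = 2c_1e^(-t) + c_2e^(3t), x_3(t) = 3c_1e^(-t) + c_3e^(-4t)

Coefficient matrix A = [[-1, 0, 0], [-8, 3, 0], [9, 0, -4]].
det(A - λI) = 0 gives eigenvalues λ = -1, 3, -4.
For λ=-1: eigenvector (1,2,3).
For λ=3: eigenvector (0,1,0).
For λ=-4: eigenvector (0,0,1).
General solution: c_1e^(-t)(1,2,3) + c_2e^(3t)(0,1,0) + c_3e^(-4t)(0,0,1).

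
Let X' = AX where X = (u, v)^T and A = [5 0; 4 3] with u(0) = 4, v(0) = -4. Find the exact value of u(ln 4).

A = [[5,0],[4,3]]; eigenvalues λ = 3, 5.
Eigenvectors: (0,-1) for λ=3, (-1,-2) for λ=5.
From the initial condition, c_1 = 12, c_2 = -4.
u(ln 4) = (12)(4^3)(0) + (-4)(4^5)(-1) = 4096.

4096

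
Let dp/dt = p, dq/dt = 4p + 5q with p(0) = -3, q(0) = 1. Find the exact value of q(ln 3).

-477

A = [[1,0],[4,5]]; eigenvalues λ = 5, 1.
Eigenvectors: (0,1) for λ=5, (1,-1) for λ=1.
From the initial condition, c_1 = -2, c_2 = -3.
q(ln 3) = (-2)(3^5)(1) + (-3)(3^1)(-1) = -477.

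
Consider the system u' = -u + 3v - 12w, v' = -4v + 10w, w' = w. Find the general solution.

Coefficient matrix A = [[-1, 3, -12], [0, -4, 10], [0, 0, 1]].
det(A - λI) = 0 gives eigenvalues λ = -1, -4, 1.
For λ=-1: eigenvector (1,0,0).
For λ=-4: eigenvector (-1,1,0).
For λ=1: eigenvector (-3,2,1).
General solution: c_1e^(-t)(1,0,0) + c_2e^(-4t)(-1,1,0) + c_3e^(t)(-3,2,1).

u(t) = c_1e^(-t) - c_2e^(-4t) - 3c_3e^(t), v(t) = c_2e^(-4t) + 2c_3e^(t), w(t) = c_3e^(t)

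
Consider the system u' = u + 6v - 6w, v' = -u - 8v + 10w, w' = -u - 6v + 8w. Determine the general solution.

Coefficient matrix A = [[1, 6, -6], [-1, -8, 10], [-1, -6, 8]].
det(A - λI) = 0 gives eigenvalues λ = -2, 2, 1.
For λ=-2: eigenvector (-2,2,1).
For λ=2: eigenvector (0,-1,-1).
For λ=1: eigenvector (1,1,1).
General solution: c_1e^(-2t)(-2,2,1) + c_2e^(2t)(0,-1,-1) + c_3e^(t)(1,1,1).

u(t) = -2c_1e^(-2t) + c_3e^(t), v(t) = 2c_1e^(-2t) - c_2e^(2t) + c_3e^(t), w(t) = c_1e^(-2t) - c_2e^(2t) + c_3e^(t)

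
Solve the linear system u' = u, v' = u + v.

u(t) = C_2e^(t), v(t) = C_1e^(t) + C_2te^(t) + 2C_2e^(t)

Coefficient matrix A = [[1, 0], [1, 1]].
Characteristic polynomial det(A - λI) = λ^2 - 2λ + 1 = 0.
Single eigenvalue λ = 1 with algebraic multiplicity 2.
Eigenvector v = (0,1); generalized eigenvector w with (A-λI)w=v is (1,2).
General solution: e^(t)[C_1·v + C_2·(t·v + w)].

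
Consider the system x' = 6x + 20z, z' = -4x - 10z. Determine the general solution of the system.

Coefficient matrix A = [[6, 20], [-4, -10]].
Characteristic polynomial det(A - λI) = λ^2 + 4λ + 20 = 0.
Eigenvalues λ = -2 ± 4i (complex conjugate pair).
For λ=-2+4i: an eigenvector is (-2,1) - i(1,0) = (-2 - i, 1).
A real fundamental pair from Re and Im of e^((-2+4i)t)v: X_1 = e^(-2t)(cos(4t)·(-2,1) + sin(4t)·(1,0)), X_2 = e^(-2t)(sin(4t)·(-2,1) - cos(4t)·(1,0)).
General solution: K_1X_1 + K_2X_2.

x(t) = K_1e^(-2t)sin(4t) - 2K_1e^(-2t)cos(4t) - 2K_2e^(-2t)sin(4t) - K_2e^(-2t)cos(4t), z(t) = K_1e^(-2t)cos(4t) + K_2e^(-2t)sin(4t)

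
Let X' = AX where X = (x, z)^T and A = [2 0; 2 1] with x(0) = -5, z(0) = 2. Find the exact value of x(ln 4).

-80

A = [[2,0],[2,1]]; eigenvalues λ = 2, 1.
Eigenvectors: (1,2) for λ=2, (0,1) for λ=1.
From the initial condition, c_1 = -5, c_2 = 12.
x(ln 4) = (-5)(4^2)(1) + (12)(4^1)(0) = -80.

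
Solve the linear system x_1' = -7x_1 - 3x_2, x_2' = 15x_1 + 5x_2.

x_1(t) = c_1e^(-t)sin(3t) - c_2e^(-t)cos(3t), x_2(t) = -2c_1e^(-t)sin(3t) - c_1e^(-t)cos(3t) - c_2e^(-t)sin(3t) + 2c_2e^(-t)cos(3t)

Coefficient matrix A = [[-7, -3], [15, 5]].
Characteristic polynomial det(A - λI) = λ^2 + 2λ + 10 = 0.
Eigenvalues λ = -1 ± 3i (complex conjugate pair).
For λ=-1+3i: an eigenvector is (0,-1) - i(1,-2) = (0 - i, -1 + 2i).
A real fundamental pair from Re and Im of e^((-1+3i)t)v: X_1 = e^(-t)(cos(3t)·(0,-1) + sin(3t)·(1,-2)), X_2 = e^(-t)(sin(3t)·(0,-1) - cos(3t)·(1,-2)).
General solution: c_1X_1 + c_2X_2.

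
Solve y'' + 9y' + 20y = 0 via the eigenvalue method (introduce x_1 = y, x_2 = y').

Let x_1 = y, x_2 = y'. Then x_1' = x_2 and x_2' = -20x_1 - 9x_2.
A = [[0,1],[-20,-9]]; det(A-λI) = λ^2 + 9λ + 20.
Eigenvalues λ = -4, -5 with eigenvectors (1,-4), (1,-5).

y(t) = C_1e^(-4t) + C_2e^(-5t)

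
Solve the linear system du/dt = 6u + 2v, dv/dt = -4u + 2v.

u(t) = -C_1e^(4t)sin(2t) + C_2e^(4t)cos(2t), v(t) = C_1e^(4t)sin(2t) - C_1e^(4t)cos(2t) - C_2e^(4t)sin(2t) - C_2e^(4t)cos(2t)

Coefficient matrix A = [[6, 2], [-4, 2]].
Characteristic polynomial det(A - λI) = λ^2 - 8λ + 20 = 0.
Eigenvalues λ = 4 ± 2i (complex conjugate pair).
For λ=4+2i: an eigenvector is (0,-1) - i(-1,1) = (0 + i, -1 - i).
A real fundamental pair from Re and Im of e^((4+2i)t)v: X_1 = e^(4t)(cos(2t)·(0,-1) + sin(2t)·(-1,1)), X_2 = e^(4t)(sin(2t)·(0,-1) - cos(2t)·(-1,1)).
General solution: C_1X_1 + C_2X_2.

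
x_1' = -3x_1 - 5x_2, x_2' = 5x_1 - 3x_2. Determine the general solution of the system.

x_1(t) = -K_1e^(-3t)sin(5t) + K_2e^(-3t)cos(5t), x_2(t) = K_1e^(-3t)cos(5t) + K_2e^(-3t)sin(5t)

Coefficient matrix A = [[-3, -5], [5, -3]].
Characteristic polynomial det(A - λI) = λ^2 + 6λ + 34 = 0.
Eigenvalues λ = -3 ± 5i (complex conjugate pair).
For λ=-3+5i: an eigenvector is (0,1) - i(-1,0) = (0 + i, 1).
A real fundamental pair from Re and Im of e^((-3+5i)t)v: X_1 = e^(-3t)(cos(5t)·(0,1) + sin(5t)·(-1,0)), X_2 = e^(-3t)(sin(5t)·(0,1) - cos(5t)·(-1,0)).
General solution: K_1X_1 + K_2X_2.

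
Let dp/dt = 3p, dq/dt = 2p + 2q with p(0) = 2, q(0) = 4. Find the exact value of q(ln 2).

32

A = [[3,0],[2,2]]; eigenvalues λ = 2, 3.
Eigenvectors: (0,1) for λ=2, (-1,-2) for λ=3.
From the initial condition, c_1 = 0, c_2 = -2.
q(ln 2) = (0)(2^2)(1) + (-2)(2^3)(-2) = 32.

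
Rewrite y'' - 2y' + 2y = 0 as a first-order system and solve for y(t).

y(t) = c_1e^(t)cos(t) + c_2e^(t)sin(t)

Let x_1 = y, x_2 = y'. Then x_1' = x_2 and x_2' = -2x_1 + 2x_2.
A = [[0,1],[-2,2]]; det(A-λI) = λ^2 - 2λ + 2.
Eigenvalues λ = 1 ± i.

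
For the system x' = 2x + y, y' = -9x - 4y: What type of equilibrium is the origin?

stable improper node

A = [[2,1],[-9,-4]]; det(A-λI) = λ^2 + 2λ + 1.
repeated λ = -1 with a single eigenvector.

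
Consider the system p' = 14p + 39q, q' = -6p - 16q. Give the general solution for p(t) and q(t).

p(t) = 3K_1e^(-t)sin(3t) - 2K_1e^(-t)cos(3t) - 2K_2e^(-t)sin(3t) - 3K_2e^(-t)cos(3t), q(t) = -K_1e^(-t)sin(3t) + K_1e^(-t)cos(3t) + K_2e^(-t)sin(3t) + K_2e^(-t)cos(3t)

Coefficient matrix A = [[14, 39], [-6, -16]].
Characteristic polynomial det(A - λI) = λ^2 + 2λ + 10 = 0.
Eigenvalues λ = -1 ± 3i (complex conjugate pair).
For λ=-1+3i: an eigenvector is (-2,1) - i(3,-1) = (-2 - 3i, 1 + i).
A real fundamental pair from Re and Im of e^((-1+3i)t)v: X_1 = e^(-t)(cos(3t)·(-2,1) + sin(3t)·(3,-1)), X_2 = e^(-t)(sin(3t)·(-2,1) - cos(3t)·(3,-1)).
General solution: K_1X_1 + K_2X_2.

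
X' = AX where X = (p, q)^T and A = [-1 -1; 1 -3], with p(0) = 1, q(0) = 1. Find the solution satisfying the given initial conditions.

Coefficient matrix A = [[-1, -1], [1, -3]].
Characteristic polynomial det(A - λI) = λ^2 + 4λ + 4 = 0.
Single eigenvalue λ = -2 with algebraic multiplicity 2.
Eigenvector v = (-1,-1); generalized eigenvector w with (A-λI)w=v is (2,3).
General solution: e^(-2t)[C_1·v + C_2·(t·v + w)].
Applying p(0)=1, q(0)=1 gives C_1=-1, C_2=0.

p(t) = e^(-2t), q(t) = e^(-2t)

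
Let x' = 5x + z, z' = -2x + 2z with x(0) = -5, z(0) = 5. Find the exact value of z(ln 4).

1280

A = [[5,1],[-2,2]]; eigenvalues λ = 4, 3.
Eigenvectors: (1,-1) for λ=4, (1,-2) for λ=3.
From the initial condition, c_1 = -5, c_2 = 0.
z(ln 4) = (-5)(4^4)(-1) + (0)(4^3)(-2) = 1280.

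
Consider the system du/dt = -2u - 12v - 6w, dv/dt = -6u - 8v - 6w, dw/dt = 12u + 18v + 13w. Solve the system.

u(t) = K_2e^(-2t) - 2K_3e^(t), v(t) = K_1e^(4t) + K_2e^(-2t) - 2K_3e^(t), w(t) = -2K_1e^(4t) - 2K_2e^(-2t) + 5K_3e^(t)

Coefficient matrix A = [[-2, -12, -6], [-6, -8, -6], [12, 18, 13]].
det(A - λI) = 0 gives eigenvalues λ = 4, -2, 1.
For λ=4: eigenvector (0,1,-2).
For λ=-2: eigenvector (1,1,-2).
For λ=1: eigenvector (-2,-2,5).
General solution: K_1e^(4t)(0,1,-2) + K_2e^(-2t)(1,1,-2) + K_3e^(t)(-2,-2,5).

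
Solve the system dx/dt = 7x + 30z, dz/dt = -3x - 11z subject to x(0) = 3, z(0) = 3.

Coefficient matrix A = [[7, 30], [-3, -11]].
Characteristic polynomial det(A - λI) = λ^2 + 4λ + 13 = 0.
Eigenvalues λ = -2 ± 3i (complex conjugate pair).
For λ=-2+3i: an eigenvector is (-1,0) - i(-3,1) = (-1 + 3i, 0 - i).
A real fundamental pair from Re and Im of e^((-2+3i)t)v: X_1 = e^(-2t)(cos(3t)·(-1,0) + sin(3t)·(-3,1)), X_2 = e^(-2t)(sin(3t)·(-1,0) - cos(3t)·(-3,1)).
General solution: c_1X_1 + c_2X_2.
Applying x(0)=3, z(0)=3 gives c_1=-12, c_2=-3.

x(t) = 39e^(-2t)sin(3t) + 3e^(-2t)cos(3t), z(t) = -12e^(-2t)sin(3t) + 3e^(-2t)cos(3t)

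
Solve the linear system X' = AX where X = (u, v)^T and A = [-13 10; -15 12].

u(t) = 2K_1e^(2t) + K_2e^(-3t), v(t) = 3K_1e^(2t) + K_2e^(-3t)

Coefficient matrix A = [[-13, 10], [-15, 12]].
Characteristic polynomial det(A - λI) = λ^2 + λ - 6 = 0.
Eigenvalues λ = 2, -3.
For λ=2: (A-λI) row 1 is [-15, 10], so an eigenvector is (2, 3).
For λ=-3: (A-λI) row 1 is [-10, 10], so an eigenvector is (1, 1).
General solution: K_1e^(2t)(2,3) + K_2e^(-3t)(1,1).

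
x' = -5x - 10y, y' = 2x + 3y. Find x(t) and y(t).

Coefficient matrix A = [[-5, -10], [2, 3]].
Characteristic polynomial det(A - λI) = λ^2 + 2λ + 5 = 0.
Eigenvalues λ = -1 ± 2i (complex conjugate pair).
For λ=-1+2i: an eigenvector is (2,-1) - i(1,0) = (2 - i, -1).
A real fundamental pair from Re and Im of e^((-1+2i)t)v: X_1 = e^(-t)(cos(2t)·(2,-1) + sin(2t)·(1,0)), X_2 = e^(-t)(sin(2t)·(2,-1) - cos(2t)·(1,0)).
General solution: C_1X_1 + C_2X_2.

x(t) = C_1e^(-t)sin(2t) + 2C_1e^(-t)cos(2t) + 2C_2e^(-t)sin(2t) - C_2e^(-t)cos(2t), y(t) = -C_1e^(-t)cos(2t) - C_2e^(-t)sin(2t)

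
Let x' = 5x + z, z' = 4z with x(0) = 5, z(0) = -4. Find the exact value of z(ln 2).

A = [[5,1],[0,4]]; eigenvalues λ = 4, 5.
Eigenvectors: (1,-1) for λ=4, (-1,0) for λ=5.
From the initial condition, c_1 = 4, c_2 = -1.
z(ln 2) = (4)(2^4)(-1) + (-1)(2^5)(0) = -64.

-64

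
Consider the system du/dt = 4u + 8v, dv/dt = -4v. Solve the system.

Coefficient matrix A = [[4, 8], [0, -4]].
Characteristic polynomial det(A - λI) = λ^2 - 16 = 0.
Eigenvalues λ = 4, -4.
For λ=4: (A-λI) row 1 is [0, 8], so an eigenvector is (1, 0).
For λ=-4: (A-λI) row 1 is [8, 8], so an eigenvector is (-1, 1).
General solution: K_1e^(4t)(1,0) + K_2e^(-4t)(-1,1).

u(t) = K_1e^(4t) - K_2e^(-4t), v(t) = K_2e^(-4t)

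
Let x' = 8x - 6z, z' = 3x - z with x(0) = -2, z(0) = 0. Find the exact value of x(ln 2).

-120

A = [[8,-6],[3,-1]]; eigenvalues λ = 2, 5.
Eigenvectors: (-1,-1) for λ=2, (2,1) for λ=5.
From the initial condition, c_1 = -2, c_2 = -2.
x(ln 2) = (-2)(2^2)(-1) + (-2)(2^5)(2) = -120.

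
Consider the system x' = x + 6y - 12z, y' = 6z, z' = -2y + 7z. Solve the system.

Coefficient matrix A = [[1, 6, -12], [0, 0, 6], [0, -2, 7]].
det(A - λI) = 0 gives eigenvalues λ = 1, 3, 4.
For λ=1: eigenvector (1,0,0).
For λ=3: eigenvector (0,2,1).
For λ=4: eigenvector (2,-3,-2).
General solution: C_1e^(t)(1,0,0) + C_2e^(3t)(0,2,1) + C_3e^(4t)(2,-3,-2).

x(t) = C_1e^(t) + 2C_3e^(4t), y(t) = 2C_2e^(3t) - 3C_3e^(4t), z(t) = C_2e^(3t) - 2C_3e^(4t)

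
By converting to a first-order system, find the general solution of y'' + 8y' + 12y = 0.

y(t) = K_1e^(-2t) + K_2e^(-6t)

Let x_1 = y, x_2 = y'. Then x_1' = x_2 and x_2' = -12x_1 - 8x_2.
A = [[0,1],[-12,-8]]; det(A-λI) = λ^2 + 8λ + 12.
Eigenvalues λ = -2, -6 with eigenvectors (1,-2), (1,-6).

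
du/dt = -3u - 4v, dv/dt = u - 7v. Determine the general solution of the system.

u(t) = -2c_1e^(-5t) - 2c_2te^(-5t) + 3c_2e^(-5t), v(t) = -c_1e^(-5t) - c_2te^(-5t) + 2c_2e^(-5t)

Coefficient matrix A = [[-3, -4], [1, -7]].
Characteristic polynomial det(A - λI) = λ^2 + 10λ + 25 = 0.
Single eigenvalue λ = -5 with algebraic multiplicity 2.
Eigenvector v = (-2,-1); generalized eigenvector w with (A-λI)w=v is (3,2).
General solution: e^(-5t)[c_1·v + c_2·(t·v + w)].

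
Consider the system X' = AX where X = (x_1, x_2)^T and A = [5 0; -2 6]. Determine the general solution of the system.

x_1(t) = K_1e^(5t), x_2(t) = 2K_1e^(5t) - K_2e^(6t)

Coefficient matrix A = [[5, 0], [-2, 6]].
Characteristic polynomial det(A - λI) = λ^2 - 11λ + 30 = 0.
Eigenvalues λ = 5, 6.
For λ=5: (A-λI) row 2 is [-2, 1], so an eigenvector is (1, 2).
For λ=6: (A-λI) row 1 is [-1, 0], so an eigenvector is (0, -1).
General solution: K_1e^(5t)(1,2) + K_2e^(6t)(0,-1).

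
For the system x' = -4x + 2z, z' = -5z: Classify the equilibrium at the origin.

A = [[-4,2],[0,-5]]; det(A-λI) = λ^2 + 9λ + 20.
λ = -4, -5: both negative.

stable node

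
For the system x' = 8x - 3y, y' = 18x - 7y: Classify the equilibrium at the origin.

saddle

A = [[8,-3],[18,-7]]; det(A-λI) = λ^2 - λ - 2.
λ = 2, -1: opposite signs.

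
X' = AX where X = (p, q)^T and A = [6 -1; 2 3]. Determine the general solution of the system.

p(t) = C_1e^(5t) - C_2e^(4t), q(t) = C_1e^(5t) - 2C_2e^(4t)

Coefficient matrix A = [[6, -1], [2, 3]].
Characteristic polynomial det(A - λI) = λ^2 - 9λ + 20 = 0.
Eigenvalues λ = 5, 4.
For λ=5: (A-λI) row 1 is [1, -1], so an eigenvector is (1, 1).
For λ=4: (A-λI) row 1 is [2, -1], so an eigenvector is (-1, -2).
General solution: C_1e^(5t)(1,1) + C_2e^(4t)(-1,-2).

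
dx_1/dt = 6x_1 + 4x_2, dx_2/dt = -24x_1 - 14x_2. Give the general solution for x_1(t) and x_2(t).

x_1(t) = C_1e^(-6t) - C_2e^(-2t), x_2(t) = -3C_1e^(-6t) + 2C_2e^(-2t)

Coefficient matrix A = [[6, 4], [-24, -14]].
Characteristic polynomial det(A - λI) = λ^2 + 8λ + 12 = 0.
Eigenvalues λ = -6, -2.
For λ=-6: (A-λI) row 1 is [12, 4], so an eigenvector is (1, -3).
For λ=-2: (A-λI) row 1 is [8, 4], so an eigenvector is (-1, 2).
General solution: C_1e^(-6t)(1,-3) + C_2e^(-2t)(-1,2).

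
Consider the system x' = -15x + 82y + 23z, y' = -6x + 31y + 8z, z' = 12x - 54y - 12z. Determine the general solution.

Coefficient matrix A = [[-15, 82, 23], [-6, 31, 8], [12, -54, -12]].
det(A - λI) = 0 gives eigenvalues λ = -3, 4, 3.
For λ=-3: eigenvector (3,1,-2).
For λ=4: eigenvector (5,2,-3).
For λ=3: eigenvector (-2,-1,2).
General solution: c_1e^(-3t)(3,1,-2) + c_2e^(4t)(5,2,-3) + c_3e^(3t)(-2,-1,2).

x(t) = 3c_1e^(-3t) + 5c_2e^(4t) - 2c_3e^(3t), y(t) = c_1e^(-3t) + 2c_2e^(4t) - c_3e^(3t), z(t) = -2c_1e^(-3t) - 3c_2e^(4t) + 2c_3e^(3t)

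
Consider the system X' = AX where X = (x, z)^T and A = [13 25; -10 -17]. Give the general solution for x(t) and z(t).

x(t) = -2C_1e^(-2t)sin(5t) + C_1e^(-2t)cos(5t) + C_2e^(-2t)sin(5t) + 2C_2e^(-2t)cos(5t), z(t) = C_1e^(-2t)sin(5t) - C_1e^(-2t)cos(5t) - C_2e^(-2t)sin(5t) - C_2e^(-2t)cos(5t)

Coefficient matrix A = [[13, 25], [-10, -17]].
Characteristic polynomial det(A - λI) = λ^2 + 4λ + 29 = 0.
Eigenvalues λ = -2 ± 5i (complex conjugate pair).
For λ=-2+5i: an eigenvector is (1,-1) - i(-2,1) = (1 + 2i, -1 - i).
A real fundamental pair from Re and Im of e^((-2+5i)t)v: X_1 = e^(-2t)(cos(5t)·(1,-1) + sin(5t)·(-2,1)), X_2 = e^(-2t)(sin(5t)·(1,-1) - cos(5t)·(-2,1)).
General solution: C_1X_1 + C_2X_2.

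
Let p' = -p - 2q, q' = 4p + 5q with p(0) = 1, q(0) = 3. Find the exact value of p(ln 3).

A = [[-1,-2],[4,5]]; eigenvalues λ = 1, 3.
Eigenvectors: (-1,1) for λ=1, (-1,2) for λ=3.
From the initial condition, c_1 = -5, c_2 = 4.
p(ln 3) = (-5)(3^1)(-1) + (4)(3^3)(-1) = -93.

-93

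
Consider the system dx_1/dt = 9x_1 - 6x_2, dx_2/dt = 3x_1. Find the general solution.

x_1(t) = -2C_1e^(6t) - C_2e^(3t), x_2(t) = -C_1e^(6t) - C_2e^(3t)

Coefficient matrix A = [[9, -6], [3, 0]].
Characteristic polynomial det(A - λI) = λ^2 - 9λ + 18 = 0.
Eigenvalues λ = 6, 3.
For λ=6: (A-λI) row 1 is [3, -6], so an eigenvector is (-2, -1).
For λ=3: (A-λI) row 1 is [6, -6], so an eigenvector is (-1, -1).
General solution: C_1e^(6t)(-2,-1) + C_2e^(3t)(-1,-1).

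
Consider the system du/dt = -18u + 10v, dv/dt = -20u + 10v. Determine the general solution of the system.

u(t) = 2C_1e^(-4t)sin(2t) - C_1e^(-4t)cos(2t) - C_2e^(-4t)sin(2t) - 2C_2e^(-4t)cos(2t), v(t) = 3C_1e^(-4t)sin(2t) - C_1e^(-4t)cos(2t) - C_2e^(-4t)sin(2t) - 3C_2e^(-4t)cos(2t)

Coefficient matrix A = [[-18, 10], [-20, 10]].
Characteristic polynomial det(A - λI) = λ^2 + 8λ + 20 = 0.
Eigenvalues λ = -4 ± 2i (complex conjugate pair).
For λ=-4+2i: an eigenvector is (-1,-1) - i(2,3) = (-1 - 2i, -1 - 3i).
A real fundamental pair from Re and Im of e^((-4+2i)t)v: X_1 = e^(-4t)(cos(2t)·(-1,-1) + sin(2t)·(2,3)), X_2 = e^(-4t)(sin(2t)·(-1,-1) - cos(2t)·(2,3)).
General solution: C_1X_1 + C_2X_2.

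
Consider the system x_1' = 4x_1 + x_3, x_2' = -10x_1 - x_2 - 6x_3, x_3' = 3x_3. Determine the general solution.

Coefficient matrix A = [[4, 0, 1], [-10, -1, -6], [0, 0, 3]].
det(A - λI) = 0 gives eigenvalues λ = 4, -1, 3.
For λ=4: eigenvector (1,-2,0).
For λ=-1: eigenvector (0,1,0).
For λ=3: eigenvector (-1,1,1).
General solution: c_1e^(4t)(1,-2,0) + c_2e^(-t)(0,1,0) + c_3e^(3t)(-1,1,1).

x_1(t) = c_1e^(4t) - c_3e^(3t), x_2(t) = -2c_1e^(4t) + c_2e^(-t) + c_3e^(3t), x_3(t) = c_3e^(3t)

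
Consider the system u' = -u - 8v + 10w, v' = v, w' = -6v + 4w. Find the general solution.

u(t) = C_1e^(-t) + 6C_2e^(t) + 2C_3e^(4t), v(t) = C_2e^(t), w(t) = 2C_2e^(t) + C_3e^(4t)

Coefficient matrix A = [[-1, -8, 10], [0, 1, 0], [0, -6, 4]].
det(A - λI) = 0 gives eigenvalues λ = -1, 1, 4.
For λ=-1: eigenvector (1,0,0).
For λ=1: eigenvector (6,1,2).
For λ=4: eigenvector (2,0,1).
General solution: C_1e^(-t)(1,0,0) + C_2e^(t)(6,1,2) + C_3e^(4t)(2,0,1).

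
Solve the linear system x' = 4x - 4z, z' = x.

x(t) = 2C_1e^(2t) + 2C_2te^(2t) - 3C_2e^(2t), z(t) = C_1e^(2t) + C_2te^(2t) - 2C_2e^(2t)

Coefficient matrix A = [[4, -4], [1, 0]].
Characteristic polynomial det(A - λI) = λ^2 - 4λ + 4 = 0.
Single eigenvalue λ = 2 with algebraic multiplicity 2.
Eigenvector v = (2,1); generalized eigenvector w with (A-λI)w=v is (-3,-2).
General solution: e^(2t)[C_1·v + C_2·(t·v + w)].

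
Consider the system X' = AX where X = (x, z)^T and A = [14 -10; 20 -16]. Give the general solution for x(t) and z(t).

x(t) = K_1e^(4t) + K_2e^(-6t), z(t) = K_1e^(4t) + 2K_2e^(-6t)

Coefficient matrix A = [[14, -10], [20, -16]].
Characteristic polynomial det(A - λI) = λ^2 + 2λ - 24 = 0.
Eigenvalues λ = 4, -6.
For λ=4: (A-λI) row 1 is [10, -10], so an eigenvector is (1, 1).
For λ=-6: (A-λI) row 1 is [20, -10], so an eigenvector is (1, 2).
General solution: K_1e^(4t)(1,1) + K_2e^(-6t)(1,2).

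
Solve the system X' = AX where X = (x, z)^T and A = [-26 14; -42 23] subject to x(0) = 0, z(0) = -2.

Coefficient matrix A = [[-26, 14], [-42, 23]].
Characteristic polynomial det(A - λI) = λ^2 + 3λ - 10 = 0.
Eigenvalues λ = 2, -5.
For λ=2: (A-λI) row 1 is [-28, 14], so an eigenvector is (1, 2).
For λ=-5: (A-λI) row 1 is [-21, 14], so an eigenvector is (-2, -3).
General solution: K_1e^(2t)(1,2) + K_2e^(-5t)(-2,-3).
Applying x(0)=0, z(0)=-2 gives K_1=-4, K_2=-2.

x(t) = -4e^(2t) + 4e^(-5t), z(t) = -8e^(2t) + 6e^(-5t)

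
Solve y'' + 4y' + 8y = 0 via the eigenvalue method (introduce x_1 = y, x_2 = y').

y(t) = K_1e^(-2t)cos(2t) + K_2e^(-2t)sin(2t)

Let x_1 = y, x_2 = y'. Then x_1' = x_2 and x_2' = -8x_1 - 4x_2.
A = [[0,1],[-8,-4]]; det(A-λI) = λ^2 + 4λ + 8.
Eigenvalues λ = -2 ± 2i.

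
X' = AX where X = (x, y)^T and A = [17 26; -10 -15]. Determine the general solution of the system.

Coefficient matrix A = [[17, 26], [-10, -15]].
Characteristic polynomial det(A - λI) = λ^2 - 2λ + 5 = 0.
Eigenvalues λ = 1 ± 2i (complex conjugate pair).
For λ=1+2i: an eigenvector is (-3,2) - i(2,-1) = (-3 - 2i, 2 + i).
A real fundamental pair from Re and Im of e^((1+2i)t)v: X_1 = e^(t)(cos(2t)·(-3,2) + sin(2t)·(2,-1)), X_2 = e^(t)(sin(2t)·(-3,2) - cos(2t)·(2,-1)).
General solution: C_1X_1 + C_2X_2.

x(t) = 2C_1e^(t)sin(2t) - 3C_1e^(t)cos(2t) - 3C_2e^(t)sin(2t) - 2C_2e^(t)cos(2t), y(t) = -C_1e^(t)sin(2t) + 2C_1e^(t)cos(2t) + 2C_2e^(t)sin(2t) + C_2e^(t)cos(2t)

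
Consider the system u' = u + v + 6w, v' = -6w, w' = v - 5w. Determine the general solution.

Coefficient matrix A = [[1, 1, 6], [0, 0, -6], [0, 1, -5]].
det(A - λI) = 0 gives eigenvalues λ = -3, -2, 1.
For λ=-3: eigenvector (-2,2,1).
For λ=-2: eigenvector (-3,3,1).
For λ=1: eigenvector (1,0,0).
General solution: c_1e^(-3t)(-2,2,1) + c_2e^(-2t)(-3,3,1) + c_3e^(t)(1,0,0).

u(t) = -2c_1e^(-3t) - 3c_2e^(-2t) + c_3e^(t), v(t) = 2c_1e^(-3t) + 3c_2e^(-2t), w(t) = c_1e^(-3t) + c_2e^(-2t)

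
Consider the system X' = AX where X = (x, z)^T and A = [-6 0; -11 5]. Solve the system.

x(t) = C_1e^(-6t), z(t) = C_1e^(-6t) - C_2e^(5t)

Coefficient matrix A = [[-6, 0], [-11, 5]].
Characteristic polynomial det(A - λI) = λ^2 + λ - 30 = 0.
Eigenvalues λ = -6, 5.
For λ=-6: (A-λI) row 2 is [-11, 11], so an eigenvector is (1, 1).
For λ=5: (A-λI) row 1 is [-11, 0], so an eigenvector is (0, -1).
General solution: C_1e^(-6t)(1,1) + C_2e^(5t)(0,-1).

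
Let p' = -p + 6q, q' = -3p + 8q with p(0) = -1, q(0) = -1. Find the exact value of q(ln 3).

-243

A = [[-1,6],[-3,8]]; eigenvalues λ = 2, 5.
Eigenvectors: (2,1) for λ=2, (1,1) for λ=5.
From the initial condition, c_1 = 0, c_2 = -1.
q(ln 3) = (0)(3^2)(1) + (-1)(3^5)(1) = -243.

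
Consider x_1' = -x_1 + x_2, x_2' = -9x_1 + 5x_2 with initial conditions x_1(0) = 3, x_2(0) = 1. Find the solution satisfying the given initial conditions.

x_1(t) = -8te^(2t) + 3e^(2t), x_2(t) = -24te^(2t) + e^(2t)

Coefficient matrix A = [[-1, 1], [-9, 5]].
Characteristic polynomial det(A - λI) = λ^2 - 4λ + 4 = 0.
Single eigenvalue λ = 2 with algebraic multiplicity 2.
Eigenvector v = (1,3); generalized eigenvector w with (A-λI)w=v is (0,1).
General solution: e^(2t)[K_1·v + K_2·(t·v + w)].
Applying x_1(0)=3, x_2(0)=1 gives K_1=3, K_2=-8.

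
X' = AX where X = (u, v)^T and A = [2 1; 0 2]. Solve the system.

Coefficient matrix A = [[2, 1], [0, 2]].
Characteristic polynomial det(A - λI) = λ^2 - 4λ + 4 = 0.
Single eigenvalue λ = 2 with algebraic multiplicity 2.
Eigenvector v = (-1,0); generalized eigenvector w with (A-λI)w=v is (-2,-1).
General solution: e^(2t)[K_1·v + K_2·(t·v + w)].

u(t) = -K_1e^(2t) - K_2te^(2t) - 2K_2e^(2t), v(t) = -K_2e^(2t)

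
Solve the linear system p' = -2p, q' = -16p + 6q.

Coefficient matrix A = [[-2, 0], [-16, 6]].
Characteristic polynomial det(A - λI) = λ^2 - 4λ - 12 = 0.
Eigenvalues λ = 6, -2.
For λ=6: (A-λI) row 1 is [-8, 0], so an eigenvector is (0, 1).
For λ=-2: (A-λI) row 2 is [-16, 8], so an eigenvector is (1, 2).
General solution: C_1e^(6t)(0,1) + C_2e^(-2t)(1,2).

p(t) = C_2e^(-2t), q(t) = C_1e^(6t) + 2C_2e^(-2t)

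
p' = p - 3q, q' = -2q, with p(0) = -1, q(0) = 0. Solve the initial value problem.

p(t) = -e^(t), q(t) = 0

Coefficient matrix A = [[1, -3], [0, -2]].
Characteristic polynomial det(A - λI) = λ^2 + λ - 2 = 0.
Eigenvalues λ = 1, -2.
For λ=1: (A-λI) row 1 is [0, -3], so an eigenvector is (1, 0).
For λ=-2: (A-λI) row 1 is [3, -3], so an eigenvector is (-1, -1).
General solution: c_1e^(t)(1,0) + c_2e^(-2t)(-1,-1).
Applying p(0)=-1, q(0)=0 gives c_1=-1, c_2=0.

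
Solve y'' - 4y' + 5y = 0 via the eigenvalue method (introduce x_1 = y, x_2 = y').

Let x_1 = y, x_2 = y'. Then x_1' = x_2 and x_2' = -5x_1 + 4x_2.
A = [[0,1],[-5,4]]; det(A-λI) = λ^2 - 4λ + 5.
Eigenvalues λ = 2 ± i.

y(t) = K_1e^(2t)cos(t) + K_2e^(2t)sin(t)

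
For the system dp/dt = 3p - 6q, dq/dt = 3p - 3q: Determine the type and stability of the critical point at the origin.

A = [[3,-6],[3,-3]]; det(A-λI) = λ^2 + 9.
λ = 0 ± 3i: zero real part.

center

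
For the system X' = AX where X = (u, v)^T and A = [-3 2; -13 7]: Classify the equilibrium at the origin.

A = [[-3,2],[-13,7]]; det(A-λI) = λ^2 - 4λ + 5.
λ = 2 ± i: positive real part.

unstable spiral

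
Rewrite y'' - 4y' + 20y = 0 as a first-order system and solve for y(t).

Let x_1 = y, x_2 = y'. Then x_1' = x_2 and x_2' = -20x_1 + 4x_2.
A = [[0,1],[-20,4]]; det(A-λI) = λ^2 - 4λ + 20.
Eigenvalues λ = 2 ± 4i.

y(t) = K_1e^(2t)cos(4t) + K_2e^(2t)sin(4t)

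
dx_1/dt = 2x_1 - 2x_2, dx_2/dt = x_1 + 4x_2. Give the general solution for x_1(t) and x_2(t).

Coefficient matrix A = [[2, -2], [1, 4]].
Characteristic polynomial det(A - λI) = λ^2 - 6λ + 10 = 0.
Eigenvalues λ = 3 ± i (complex conjugate pair).
For λ=3+i: an eigenvector is (-1,0) - i(1,-1) = (-1 - i, 0 + i).
A real fundamental pair from Re and Im of e^((3+i)t)v: X_1 = e^(3t)(cos(t)·(-1,0) + sin(t)·(1,-1)), X_2 = e^(3t)(sin(t)·(-1,0) - cos(t)·(1,-1)).
General solution: c_1X_1 + c_2X_2.

x_1(t) = c_1e^(3t)sin(t) - c_1e^(3t)cos(t) - c_2e^(3t)sin(t) - c_2e^(3t)cos(t), x_2(t) = -c_1e^(3t)sin(t) + c_2e^(3t)cos(t)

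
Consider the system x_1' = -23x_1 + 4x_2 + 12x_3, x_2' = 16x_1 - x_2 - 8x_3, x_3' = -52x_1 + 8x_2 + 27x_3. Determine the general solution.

Coefficient matrix A = [[-23, 4, 12], [16, -1, -8], [-52, 8, 27]].
det(A - λI) = 0 gives eigenvalues λ = -1, 1, 3.
For λ=-1: eigenvector (-2,1,-4).
For λ=1: eigenvector (1,0,2).
For λ=3: eigenvector (2,-2,5).
General solution: C_1e^(-t)(-2,1,-4) + C_2e^(t)(1,0,2) + C_3e^(3t)(2,-2,5).

x_1(t) = -2C_1e^(-t) + C_2e^(t) + 2C_3e^(3t), x_2(t) = C_1e^(-t) - 2C_3e^(3t), x_3(t) = -4C_1e^(-t) + 2C_2e^(t) + 5C_3e^(3t)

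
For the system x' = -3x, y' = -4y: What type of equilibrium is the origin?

stable node

A = [[-3,0],[0,-4]]; det(A-λI) = λ^2 + 7λ + 12.
λ = -4, -3: both negative.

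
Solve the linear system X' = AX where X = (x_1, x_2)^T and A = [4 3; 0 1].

Coefficient matrix A = [[4, 3], [0, 1]].
Characteristic polynomial det(A - λI) = λ^2 - 5λ + 4 = 0.
Eigenvalues λ = 1, 4.
For λ=1: (A-λI) row 1 is [3, 3], so an eigenvector is (1, -1).
For λ=4: (A-λI) row 1 is [0, 3], so an eigenvector is (-1, 0).
General solution: c_1e^(t)(1,-1) + c_2e^(4t)(-1,0).

x_1(t) = c_1e^(t) - c_2e^(4t), x_2(t) = -c_1e^(t)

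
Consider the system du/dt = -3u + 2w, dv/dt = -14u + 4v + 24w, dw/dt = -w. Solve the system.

u(t) = c_2e^(-3t) + c_3e^(-t), v(t) = c_1e^(4t) + 2c_2e^(-3t) - 2c_3e^(-t), w(t) = c_3e^(-t)

Coefficient matrix A = [[-3, 0, 2], [-14, 4, 24], [0, 0, -1]].
det(A - λI) = 0 gives eigenvalues λ = 4, -3, -1.
For λ=4: eigenvector (0,1,0).
For λ=-3: eigenvector (1,2,0).
For λ=-1: eigenvector (1,-2,1).
General solution: c_1e^(4t)(0,1,0) + c_2e^(-3t)(1,2,0) + c_3e^(-t)(1,-2,1).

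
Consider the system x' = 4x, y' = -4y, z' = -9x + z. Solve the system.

x(t) = K_2e^(4t), y(t) = K_1e^(-4t), z(t) = -3K_2e^(4t) + K_3e^(t)

Coefficient matrix A = [[4, 0, 0], [0, -4, 0], [-9, 0, 1]].
det(A - λI) = 0 gives eigenvalues λ = -4, 4, 1.
For λ=-4: eigenvector (0,1,0).
For λ=4: eigenvector (1,0,-3).
For λ=1: eigenvector (0,0,1).
General solution: K_1e^(-4t)(0,1,0) + K_2e^(4t)(1,0,-3) + K_3e^(t)(0,0,1).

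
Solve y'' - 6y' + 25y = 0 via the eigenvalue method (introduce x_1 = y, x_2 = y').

y(t) = c_1e^(3t)cos(4t) + c_2e^(3t)sin(4t)

Let x_1 = y, x_2 = y'. Then x_1' = x_2 and x_2' = -25x_1 + 6x_2.
A = [[0,1],[-25,6]]; det(A-λI) = λ^2 - 6λ + 25.
Eigenvalues λ = 3 ± 4i.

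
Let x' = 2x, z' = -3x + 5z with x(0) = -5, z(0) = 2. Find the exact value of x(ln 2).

A = [[2,0],[-3,5]]; eigenvalues λ = 2, 5.
Eigenvectors: (-1,-1) for λ=2, (0,1) for λ=5.
From the initial condition, c_1 = 5, c_2 = 7.
x(ln 2) = (5)(2^2)(-1) + (7)(2^5)(0) = -20.

-20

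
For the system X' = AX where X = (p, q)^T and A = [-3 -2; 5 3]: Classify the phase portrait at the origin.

A = [[-3,-2],[5,3]]; det(A-λI) = λ^2 + 1.
λ = 0 ± i: zero real part.

center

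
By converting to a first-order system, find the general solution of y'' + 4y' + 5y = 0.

y(t) = K_1e^(-2t)cos(t) + K_2e^(-2t)sin(t)

Let x_1 = y, x_2 = y'. Then x_1' = x_2 and x_2' = -5x_1 - 4x_2.
A = [[0,1],[-5,-4]]; det(A-λI) = λ^2 + 4λ + 5.
Eigenvalues λ = -2 ± i.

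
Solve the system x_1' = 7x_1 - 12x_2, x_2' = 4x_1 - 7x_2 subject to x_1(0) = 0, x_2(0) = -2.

x_1(t) = 12e^(t) - 12e^(-t), x_2(t) = 6e^(t) - 8e^(-t)

Coefficient matrix A = [[7, -12], [4, -7]].
Characteristic polynomial det(A - λI) = λ^2 - 1 = 0.
Eigenvalues λ = 1, -1.
For λ=1: (A-λI) row 1 is [6, -12], so an eigenvector is (2, 1).
For λ=-1: (A-λI) row 1 is [8, -12], so an eigenvector is (3, 2).
General solution: c_1e^(t)(2,1) + c_2e^(-t)(3,2).
Applying x_1(0)=0, x_2(0)=-2 gives c_1=6, c_2=-4.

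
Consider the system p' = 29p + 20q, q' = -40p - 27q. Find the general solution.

Coefficient matrix A = [[29, 20], [-40, -27]].
Characteristic polynomial det(A - λI) = λ^2 - 2λ + 17 = 0.
Eigenvalues λ = 1 ± 4i (complex conjugate pair).
For λ=1+4i: an eigenvector is (-1,1) - i(-2,3) = (-1 + 2i, 1 - 3i).
A real fundamental pair from Re and Im of e^((1+4i)t)v: X_1 = e^(t)(cos(4t)·(-1,1) + sin(4t)·(-2,3)), X_2 = e^(t)(sin(4t)·(-1,1) - cos(4t)·(-2,3)).
General solution: K_1X_1 + K_2X_2.

p(t) = -2K_1e^(t)sin(4t) - K_1e^(t)cos(4t) - K_2e^(t)sin(4t) + 2K_2e^(t)cos(4t), q(t) = 3K_1e^(t)sin(4t) + K_1e^(t)cos(4t) + K_2e^(t)sin(4t) - 3K_2e^(t)cos(4t)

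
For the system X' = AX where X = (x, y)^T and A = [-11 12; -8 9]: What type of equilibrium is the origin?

A = [[-11,12],[-8,9]]; det(A-λI) = λ^2 + 2λ - 3.
λ = -3, 1: opposite signs.

saddle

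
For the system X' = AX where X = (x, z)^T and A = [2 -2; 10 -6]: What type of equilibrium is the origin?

A = [[2,-2],[10,-6]]; det(A-λI) = λ^2 + 4λ + 8.
λ = -2 ± 2i: negative real part.

stable spiral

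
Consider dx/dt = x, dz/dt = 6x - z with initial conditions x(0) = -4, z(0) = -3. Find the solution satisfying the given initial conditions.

x(t) = -4e^(t), z(t) = -12e^(t) + 9e^(-t)

Coefficient matrix A = [[1, 0], [6, -1]].
Characteristic polynomial det(A - λI) = λ^2 - 1 = 0.
Eigenvalues λ = 1, -1.
For λ=1: (A-λI) row 2 is [6, -2], so an eigenvector is (1, 3).
For λ=-1: (A-λI) row 1 is [2, 0], so an eigenvector is (0, 1).
General solution: C_1e^(t)(1,3) + C_2e^(-t)(0,1).
Applying x(0)=-4, z(0)=-3 gives C_1=-4, C_2=9.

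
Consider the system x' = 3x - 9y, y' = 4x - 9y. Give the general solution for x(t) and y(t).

Coefficient matrix A = [[3, -9], [4, -9]].
Characteristic polynomial det(A - λI) = λ^2 + 6λ + 9 = 0.
Single eigenvalue λ = -3 with algebraic multiplicity 2.
Eigenvector v = (-3,-2); generalized eigenvector w with (A-λI)w=v is (-2,-1).
General solution: e^(-3t)[c_1·v + c_2·(t·v + w)].

x(t) = -3c_1e^(-3t) - 3c_2te^(-3t) - 2c_2e^(-3t), y(t) = -2c_1e^(-3t) - 2c_2te^(-3t) - c_2e^(-3t)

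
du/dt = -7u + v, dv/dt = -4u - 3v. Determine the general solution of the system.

Coefficient matrix A = [[-7, 1], [-4, -3]].
Characteristic polynomial det(A - λI) = λ^2 + 10λ + 25 = 0.
Single eigenvalue λ = -5 with algebraic multiplicity 2.
Eigenvector v = (1,2); generalized eigenvector w with (A-λI)w=v is (-1,-1).
General solution: e^(-5t)[C_1·v + C_2·(t·v + w)].

u(t) = C_1e^(-5t) + C_2te^(-5t) - C_2e^(-5t), v(t) = 2C_1e^(-5t) + 2C_2te^(-5t) - C_2e^(-5t)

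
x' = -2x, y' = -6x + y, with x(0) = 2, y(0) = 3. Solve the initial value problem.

Coefficient matrix A = [[-2, 0], [-6, 1]].
Characteristic polynomial det(A - λI) = λ^2 + λ - 2 = 0.
Eigenvalues λ = -2, 1.
For λ=-2: (A-λI) row 2 is [-6, 3], so an eigenvector is (1, 2).
For λ=1: (A-λI) row 1 is [-3, 0], so an eigenvector is (0, 1).
General solution: K_1e^(-2t)(1,2) + K_2e^(t)(0,1).
Applying x(0)=2, y(0)=3 gives K_1=2, K_2=-1.

x(t) = 2e^(-2t), y(t) = -e^(t) + 4e^(-2t)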